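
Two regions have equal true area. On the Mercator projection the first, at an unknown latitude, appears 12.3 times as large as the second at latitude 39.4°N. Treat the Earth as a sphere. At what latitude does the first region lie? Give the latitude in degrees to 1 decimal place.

Mercator areal scale is sec²φ, so apparent-area ratio = sec²φ₁ / sec²φ₂ = cos²φ₂ / cos²φ₁.
cos²φ₂ / cos²φ₁ = 12.3  ⇒  cos φ₁ = cos 39.4° / √12.3 = 0.7727/3.507 = 0.2203.
φ₁ = arccos(0.2203) ≈ 77.3°.

77.3°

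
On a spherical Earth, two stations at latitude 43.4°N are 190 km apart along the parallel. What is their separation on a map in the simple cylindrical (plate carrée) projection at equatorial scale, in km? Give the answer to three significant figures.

Plate carrée maps x = Rλ, y = Rφ. The meridian scale is h = 1 and the parallel scale is k = 1/cos φ = sec φ.
Along the parallel, k = sec 43.4° = 1/0.7266 = 1.376.
Map distance = 190 × 1.376 ≈ 262 km.

262 km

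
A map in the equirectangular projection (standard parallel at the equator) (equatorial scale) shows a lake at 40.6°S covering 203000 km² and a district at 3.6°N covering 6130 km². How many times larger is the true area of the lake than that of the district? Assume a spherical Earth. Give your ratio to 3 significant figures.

On the plate carrée, areal scale = h·k = 1 × sec φ, so true area = apparent × cos φ.
True area of lake: 203000 × cos(40.6°) = 203000 × 0.7593 = 154100 km².
True area of district: 6130 × cos(3.6°) = 6130 × 0.9980 = 6118 km².
Ratio = 154100 / 6118 ≈ 25.2.

25.2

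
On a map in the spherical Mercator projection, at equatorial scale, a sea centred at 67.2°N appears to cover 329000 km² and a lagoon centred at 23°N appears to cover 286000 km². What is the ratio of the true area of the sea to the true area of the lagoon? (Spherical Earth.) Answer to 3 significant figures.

0.204

Since Mercator area scale is 1/cos²φ, the true area equals the apparent area multiplied by cos²φ.
True area of sea: 329000 × cos²(67.2°) = 329000 × 0.1502 = 49410 km².
True area of lagoon: 286000 × cos²(23°) = 286000 × 0.8473 = 242300 km².
Ratio = 49410 / 242300 ≈ 0.204.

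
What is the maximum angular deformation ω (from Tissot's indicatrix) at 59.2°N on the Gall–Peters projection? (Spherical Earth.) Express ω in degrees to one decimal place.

Gall–Peters is a cylindrical equal-area projection with standard parallels at ±45°. Cylindrical equal-area (φ₀ = 45°): h = cos φ / cos 45° along meridians, k = cos 45° / cos φ along parallels; h·k = 1.
At 59.2°: h = 0.7241, k = 1.381; principal scales a = 1.381, b = 0.7241.
sin(ω/2) = (a − b)/(a + b) = 0.6568/2.105 = 0.3120, so ω = 2 arcsin(0.3120) ≈ 36.4°.

36.4°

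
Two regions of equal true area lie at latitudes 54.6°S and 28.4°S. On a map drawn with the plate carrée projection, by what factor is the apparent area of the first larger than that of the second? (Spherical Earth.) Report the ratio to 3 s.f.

In the plate carrée (x = Rλ, y = Rφ), meridians are true-scale (h = 1) and parallels are stretched by k = sec φ.
Areal scale at 54.6°: h·k = 1.000 × 1.726 = 1.726.
Areal scale at 28.4°: h·k = 1.000 × 1.137 = 1.137.
Ratio = 1.726/1.137 ≈ 1.52.

1.52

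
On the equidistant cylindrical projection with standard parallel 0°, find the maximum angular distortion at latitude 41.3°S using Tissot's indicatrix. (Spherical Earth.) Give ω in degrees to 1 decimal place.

In the plate carrée (x = Rλ, y = Rφ), meridians are true-scale (h = 1) and parallels are stretched by k = sec φ.
At 41.3°: h = 1.000, k = 1.331; principal scales a = 1.331, b = 1.000.
sin(ω/2) = (a − b)/(a + b) = 0.3311/2.331 = 0.1420, so ω = 2 arcsin(0.1420) ≈ 16.3°.

16.3°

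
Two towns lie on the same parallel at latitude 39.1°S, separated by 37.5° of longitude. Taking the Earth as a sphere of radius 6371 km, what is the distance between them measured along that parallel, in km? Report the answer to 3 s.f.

Arc length along a parallel = R cos φ · Δλ (with Δλ in radians).
= 6371 × cos 39.1° × (37.5° × π/180) = 6371 × 0.7760 × 0.6545 ≈ 3240 km.

3240 km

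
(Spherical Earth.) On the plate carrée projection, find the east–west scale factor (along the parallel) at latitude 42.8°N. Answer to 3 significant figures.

For the equirectangular projection with φ₀ = 0 (plate carrée), h = 1 along meridians and k = sec φ along parallels.
k = 1/cos 42.8° = 1/0.7337 = 1.363.

1.36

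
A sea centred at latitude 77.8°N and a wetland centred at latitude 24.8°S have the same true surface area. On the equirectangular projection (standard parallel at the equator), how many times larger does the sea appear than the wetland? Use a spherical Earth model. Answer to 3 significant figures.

Plate carrée maps x = Rλ, y = Rφ. The meridian scale is h = 1 and the parallel scale is k = 1/cos φ = sec φ.
Areal scale at 77.8°: h·k = 1.000 × 4.732 = 4.732.
Areal scale at 24.8°: h·k = 1.000 × 1.102 = 1.102.
Ratio = 4.732/1.102 ≈ 4.30.

4.30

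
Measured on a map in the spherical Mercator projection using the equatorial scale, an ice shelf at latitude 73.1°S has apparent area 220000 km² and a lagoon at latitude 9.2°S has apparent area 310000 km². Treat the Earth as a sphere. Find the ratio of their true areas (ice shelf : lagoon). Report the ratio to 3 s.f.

Since Mercator area scale is 1/cos²φ, the true area equals the apparent area multiplied by cos²φ.
True area of ice shelf: 220000 × cos²(73.1°) = 220000 × 0.08451 = 18590 km².
True area of lagoon: 310000 × cos²(9.2°) = 310000 × 0.9744 = 302100 km².
Ratio = 18590 / 302100 ≈ 0.0615.

0.0615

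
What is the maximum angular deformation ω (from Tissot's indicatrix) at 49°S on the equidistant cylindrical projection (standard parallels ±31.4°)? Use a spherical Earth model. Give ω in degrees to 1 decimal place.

In the equirectangular projection with standard parallel φ₀ = 31.4° (x = Rλ cos φ₀, y = Rφ), meridians are true-scale (h = 1) and the parallel scale is k = cos φ₀ / cos φ.
At 49°: h = 1.000, k = 1.301; principal scales a = 1.301, b = 1.000.
sin(ω/2) = (a − b)/(a + b) = 0.3010/2.301 = 0.1308, so ω = 2 arcsin(0.1308) ≈ 15.0°.

15.0°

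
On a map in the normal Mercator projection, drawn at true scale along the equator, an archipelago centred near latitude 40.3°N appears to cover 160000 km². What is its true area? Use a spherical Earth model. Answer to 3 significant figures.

93100 km²

Mercator is conformal, so the point scale is isotropic: h = k = sec φ = 1/cos φ.
Areal scale = k² = sec²φ = 1/cos²(40.3°) = 1/0.7627² = 1.719.
True area = apparent / (areal scale) = 160000 / 1.719 ≈ 93100 km².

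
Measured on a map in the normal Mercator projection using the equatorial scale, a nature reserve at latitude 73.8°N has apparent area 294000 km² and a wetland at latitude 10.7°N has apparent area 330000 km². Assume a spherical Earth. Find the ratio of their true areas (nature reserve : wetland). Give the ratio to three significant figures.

0.0718

On Mercator the areal scale is sec²φ, so true area = apparent × cos²φ.
True area of nature reserve: 294000 × cos²(73.8°) = 294000 × 0.07784 = 22880 km².
True area of wetland: 330000 × cos²(10.7°) = 330000 × 0.9655 = 318600 km².
Ratio = 22880 / 318600 ≈ 0.0718.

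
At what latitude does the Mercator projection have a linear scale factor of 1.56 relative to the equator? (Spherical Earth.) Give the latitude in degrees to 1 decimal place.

Mercator scale is k = sec φ = 1/cos φ.
1/cos φ = 1.56  ⇒  cos φ = 0.6410  ⇒  φ = arccos(0.6410) ≈ 50.1°.

50.1°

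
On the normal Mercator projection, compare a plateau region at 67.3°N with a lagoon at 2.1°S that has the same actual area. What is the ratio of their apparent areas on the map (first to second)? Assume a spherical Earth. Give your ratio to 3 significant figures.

6.71

Mercator is conformal with k = sec φ, so areal scale = k² = sec²φ.
At 67.3°: sec²(67.3°) = 1/0.3859² = 6.715.
At 2.1°: sec²(2.1°) = 1/0.9993² = 1.001.
Ratio = 6.715/1.001 = cos²(2.1°)/cos²(67.3°) ≈ 6.71.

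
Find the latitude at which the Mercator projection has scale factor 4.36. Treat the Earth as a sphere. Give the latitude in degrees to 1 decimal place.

Mercator scale is k = sec φ = 1/cos φ.
1/cos φ = 4.36  ⇒  cos φ = 0.2294  ⇒  φ = arccos(0.2294) ≈ 76.7°.

76.7°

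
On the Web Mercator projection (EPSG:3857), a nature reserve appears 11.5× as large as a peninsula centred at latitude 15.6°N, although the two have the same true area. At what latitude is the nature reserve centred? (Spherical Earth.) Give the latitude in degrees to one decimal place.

73.5°

Mercator areal scale is sec²φ, so apparent-area ratio = sec²φ₁ / sec²φ₂ = cos²φ₂ / cos²φ₁.
cos²φ₂ / cos²φ₁ = 11.5  ⇒  cos φ₁ = cos 15.6° / √11.5 = 0.9632/3.391 = 0.2840.
φ₁ = arccos(0.2840) ≈ 73.5°.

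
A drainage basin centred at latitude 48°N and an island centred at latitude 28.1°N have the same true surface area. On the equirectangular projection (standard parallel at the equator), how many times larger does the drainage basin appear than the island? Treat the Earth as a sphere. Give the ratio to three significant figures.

1.32

For the equirectangular projection with φ₀ = 0 (plate carrée), h = 1 along meridians and k = sec φ along parallels.
Areal scale at 48°: h·k = 1.000 × 1.494 = 1.494.
Areal scale at 28.1°: h·k = 1.000 × 1.134 = 1.134.
Ratio = 1.494/1.134 ≈ 1.32.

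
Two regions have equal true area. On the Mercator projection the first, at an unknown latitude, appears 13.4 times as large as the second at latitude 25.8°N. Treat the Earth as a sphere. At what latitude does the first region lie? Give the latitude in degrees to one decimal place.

75.8°

For equal true areas on Mercator, apparent areas scale as sec²φ, so the ratio is cos²φ₂ / cos²φ₁.
cos²φ₂ / cos²φ₁ = 13.4  ⇒  cos φ₁ = cos 25.8° / √13.4 = 0.9003/3.661 = 0.2459.
φ₁ = arccos(0.2459) ≈ 75.8°.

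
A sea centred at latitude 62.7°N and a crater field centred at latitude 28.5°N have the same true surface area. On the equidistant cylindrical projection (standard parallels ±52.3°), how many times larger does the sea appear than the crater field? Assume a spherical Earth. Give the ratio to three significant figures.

1.92

In the equirectangular projection with standard parallel φ₀ = 52.3° (x = Rλ cos φ₀, y = Rφ), meridians are true-scale (h = 1) and the parallel scale is k = cos φ₀ / cos φ.
Areal scale at 62.7°: h·k = 1.000 × 1.333 = 1.333.
Areal scale at 28.5°: h·k = 1.000 × 0.6959 = 0.6959.
Ratio = 1.333/0.6959 ≈ 1.92.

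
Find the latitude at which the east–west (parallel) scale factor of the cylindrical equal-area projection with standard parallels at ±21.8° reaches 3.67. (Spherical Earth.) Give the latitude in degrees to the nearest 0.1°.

Cylindrical equal-area (φ₀ = 21.8°): h = cos φ / cos 21.8° along meridians, k = cos 21.8° / cos φ along parallels; h·k = 1.
k = cos φ₀ / cos φ = 3.67  ⇒  cos φ = cos 21.8° / 3.67 = 0.2530.
φ = arccos(0.2530) ≈ 75.3°.

75.3°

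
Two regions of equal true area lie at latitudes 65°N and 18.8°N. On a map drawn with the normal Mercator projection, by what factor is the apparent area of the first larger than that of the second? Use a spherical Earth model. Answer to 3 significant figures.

Mercator areal scale is sec²φ.
At 65°: sec²(65°) = 1/0.4226² = 5.599.
At 18.8°: sec²(18.8°) = 1/0.9466² = 1.116.
Ratio = 5.599/1.116 = cos²(18.8°)/cos²(65°) ≈ 5.02.

5.02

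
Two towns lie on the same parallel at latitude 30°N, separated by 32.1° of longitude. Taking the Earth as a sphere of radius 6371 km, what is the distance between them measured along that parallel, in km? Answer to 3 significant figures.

Arc length along a parallel = R cos φ · Δλ (with Δλ in radians).
= 6371 × cos 30° × (32.1° × π/180) = 6371 × 0.8660 × 0.5603 ≈ 3090 km.

3090 km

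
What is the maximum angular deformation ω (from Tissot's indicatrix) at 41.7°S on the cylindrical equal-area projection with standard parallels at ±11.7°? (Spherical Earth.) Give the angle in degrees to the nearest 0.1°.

Cylindrical equal-area (φ₀ = 11.7°): h = cos φ / cos 11.7° along meridians, k = cos 11.7° / cos φ along parallels; h·k = 1.
At 41.7°: h = 0.7625, k = 1.312; principal scales a = 1.312, b = 0.7625.
sin(ω/2) = (a − b)/(a + b) = 0.5490/2.074 = 0.2647, so ω = 2 arcsin(0.2647) ≈ 30.7°.

30.7°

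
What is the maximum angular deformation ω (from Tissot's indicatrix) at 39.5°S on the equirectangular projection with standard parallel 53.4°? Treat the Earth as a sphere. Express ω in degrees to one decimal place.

14.7°

In the equirectangular projection with standard parallel φ₀ = 53.4° (x = Rλ cos φ₀, y = Rφ), meridians are true-scale (h = 1) and the parallel scale is k = cos φ₀ / cos φ.
At 39.5°: h = 1.000, k = 0.7727; principal scales a = 1.000, b = 0.7727.
sin(ω/2) = (a − b)/(a + b) = 0.2273/1.773 = 0.1282, so ω = 2 arcsin(0.1282) ≈ 14.7°.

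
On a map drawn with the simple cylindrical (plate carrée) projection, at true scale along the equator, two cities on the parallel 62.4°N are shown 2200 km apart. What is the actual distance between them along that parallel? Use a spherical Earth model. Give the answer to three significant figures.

For the equirectangular projection with φ₀ = 0 (plate carrée), h = 1 along meridians and k = sec φ along parallels.
Along the parallel at 62.4°, map distances are exaggerated by k = sec 62.4° = 2.158.
True distance = 2200 / 2.158 = 2200 × cos 62.4° ≈ 1020 km.

1020 km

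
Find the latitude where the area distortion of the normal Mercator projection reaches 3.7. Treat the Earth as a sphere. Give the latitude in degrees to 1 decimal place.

Mercator areal scale is sec²φ.
sec²φ = 3.7  ⇒  cos²φ = 0.2703  ⇒  cos φ = 0.5199.
φ = arccos(0.5199) ≈ 58.7°.

58.7°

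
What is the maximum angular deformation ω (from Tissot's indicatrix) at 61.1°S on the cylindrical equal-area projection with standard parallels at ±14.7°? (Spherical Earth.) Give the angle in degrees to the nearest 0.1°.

73.8°

Cylindrical equal-area (φ₀ = 14.7°): h = cos φ / cos 14.7° along meridians, k = cos 14.7° / cos φ along parallels; h·k = 1.
At 61.1°: h = 0.4996, k = 2.001; principal scales a = 2.001, b = 0.4996.
sin(ω/2) = (a − b)/(a + b) = 1.502/2.501 = 0.6005, so ω = 2 arcsin(0.6005) ≈ 73.8°.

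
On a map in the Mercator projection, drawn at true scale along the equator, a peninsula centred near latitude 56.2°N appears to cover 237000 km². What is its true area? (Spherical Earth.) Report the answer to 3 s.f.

73300 km²

Mercator is conformal, so the point scale is isotropic: h = k = sec φ = 1/cos φ.
Areal scale = k² = sec²φ = 1/cos²(56.2°) = 1/0.5563² = 3.231.
True area = apparent / (areal scale) = 237000 / 3.231 ≈ 73300 km².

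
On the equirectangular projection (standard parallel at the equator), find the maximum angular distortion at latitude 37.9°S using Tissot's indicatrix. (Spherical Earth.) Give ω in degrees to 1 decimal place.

13.5°

Plate carrée maps x = Rλ, y = Rφ. The meridian scale is h = 1 and the parallel scale is k = 1/cos φ = sec φ.
At 37.9°: h = 1.000, k = 1.267; principal scales a = 1.267, b = 1.000.
sin(ω/2) = (a − b)/(a + b) = 0.2673/2.267 = 0.1179, so ω = 2 arcsin(0.1179) ≈ 13.5°.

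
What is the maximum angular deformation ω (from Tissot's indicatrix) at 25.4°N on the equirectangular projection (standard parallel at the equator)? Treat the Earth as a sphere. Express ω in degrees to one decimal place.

5.8°

In the plate carrée (x = Rλ, y = Rφ), meridians are true-scale (h = 1) and parallels are stretched by k = sec φ.
At 25.4°: h = 1.000, k = 1.107; principal scales a = 1.107, b = 1.000.
sin(ω/2) = (a − b)/(a + b) = 0.1070/2.107 = 0.05079, so ω = 2 arcsin(0.05079) ≈ 5.8°.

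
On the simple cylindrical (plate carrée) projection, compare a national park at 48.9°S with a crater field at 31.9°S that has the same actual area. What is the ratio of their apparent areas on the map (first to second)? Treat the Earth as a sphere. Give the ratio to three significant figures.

1.29

Plate carrée maps x = Rλ, y = Rφ. The meridian scale is h = 1 and the parallel scale is k = 1/cos φ = sec φ.
Areal scale at 48.9°: h·k = 1.000 × 1.521 = 1.521.
Areal scale at 31.9°: h·k = 1.000 × 1.178 = 1.178.
Ratio = 1.521/1.178 ≈ 1.29.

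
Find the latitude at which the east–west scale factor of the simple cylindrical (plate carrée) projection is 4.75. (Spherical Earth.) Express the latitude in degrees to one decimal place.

77.8°

Plate carrée: h = 1, k = sec φ along parallels.
sec φ = 4.75  ⇒  cos φ = 0.2105  ⇒  φ ≈ 77.8°.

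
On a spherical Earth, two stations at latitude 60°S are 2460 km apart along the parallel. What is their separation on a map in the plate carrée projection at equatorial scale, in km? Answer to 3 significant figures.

4920 km

Plate carrée maps x = Rλ, y = Rφ. The meridian scale is h = 1 and the parallel scale is k = 1/cos φ = sec φ.
Along the parallel, k = sec 60° = 1/0.5000 = 2.000.
Map distance = 2460 × 2.000 ≈ 4920 km.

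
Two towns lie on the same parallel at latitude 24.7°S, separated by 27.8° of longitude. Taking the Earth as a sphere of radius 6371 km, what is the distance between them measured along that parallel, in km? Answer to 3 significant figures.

Arc length along a parallel = R cos φ · Δλ (with Δλ in radians).
= 6371 × cos 24.7° × (27.8° × π/180) = 6371 × 0.9085 × 0.4852 ≈ 2810 km.

2810 km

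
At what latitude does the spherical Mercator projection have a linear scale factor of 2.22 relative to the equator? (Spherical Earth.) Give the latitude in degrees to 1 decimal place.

Mercator scale is k = sec φ = 1/cos φ.
1/cos φ = 2.22  ⇒  cos φ = 0.4505  ⇒  φ = arccos(0.4505) ≈ 63.2°.

63.2°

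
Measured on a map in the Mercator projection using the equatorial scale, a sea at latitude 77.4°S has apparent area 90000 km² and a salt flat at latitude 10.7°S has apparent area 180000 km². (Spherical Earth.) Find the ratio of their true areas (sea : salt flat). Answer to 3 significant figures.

Since Mercator area scale is 1/cos²φ, the true area equals the apparent area multiplied by cos²φ.
True area of sea: 90000 × cos²(77.4°) = 90000 × 0.04759 = 4283 km².
True area of salt flat: 180000 × cos²(10.7°) = 180000 × 0.9655 = 173800 km².
Ratio = 4283 / 173800 ≈ 0.0246.

0.0246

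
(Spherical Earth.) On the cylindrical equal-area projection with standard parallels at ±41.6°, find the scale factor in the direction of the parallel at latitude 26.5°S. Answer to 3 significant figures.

Cylindrical equal-area (φ₀ = 41.6°): h = cos φ / cos 41.6° along meridians, k = cos 41.6° / cos φ along parallels; h·k = 1.
k = cos 41.6° / cos 26.5° = 0.7478/0.8949 = 0.8356.

0.836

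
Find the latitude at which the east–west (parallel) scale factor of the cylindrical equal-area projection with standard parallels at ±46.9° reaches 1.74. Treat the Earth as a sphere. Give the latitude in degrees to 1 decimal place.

66.9°

A cylindrical equal-area projection with standard parallel φ₀ has meridian scale h = cos φ / cos φ₀ and parallel scale k = cos φ₀ / cos φ (so areas are preserved, h·k = 1).
k = cos φ₀ / cos φ = 1.74  ⇒  cos φ = cos 46.9° / 1.74 = 0.3927.
φ = arccos(0.3927) ≈ 66.9°.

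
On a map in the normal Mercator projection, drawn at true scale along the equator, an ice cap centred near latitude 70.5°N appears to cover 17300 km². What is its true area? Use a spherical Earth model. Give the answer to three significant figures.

1930 km²

For Mercator, h = k = sec φ (a conformal cylindrical projection has a single point scale, 1/cos φ).
Areal scale = k² = sec²φ = 1/cos²(70.5°) = 1/0.3338² = 8.974.
True area = apparent / (areal scale) = 17300 / 8.974 ≈ 1930 km².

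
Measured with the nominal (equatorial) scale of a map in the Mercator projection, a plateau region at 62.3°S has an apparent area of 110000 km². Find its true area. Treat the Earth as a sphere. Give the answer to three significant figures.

23800 km²

The Mercator projection is conformal; its linear scale factor is the same in every direction and equals sec φ = 1/cos φ.
Areal scale = k² = sec²φ = 1/cos²(62.3°) = 1/0.4648² = 4.628.
True area = apparent / (areal scale) = 110000 / 4.628 ≈ 23800 km².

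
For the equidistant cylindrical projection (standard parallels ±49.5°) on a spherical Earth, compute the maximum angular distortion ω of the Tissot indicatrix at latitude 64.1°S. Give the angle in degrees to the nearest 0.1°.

22.6°

In the equirectangular projection with standard parallel φ₀ = 49.5° (x = Rλ cos φ₀, y = Rφ), meridians are true-scale (h = 1) and the parallel scale is k = cos φ₀ / cos φ.
At 64.1°: h = 1.000, k = 1.487; principal scales a = 1.487, b = 1.000.
sin(ω/2) = (a − b)/(a + b) = 0.4868/2.487 = 0.1958, so ω = 2 arcsin(0.1958) ≈ 22.6°.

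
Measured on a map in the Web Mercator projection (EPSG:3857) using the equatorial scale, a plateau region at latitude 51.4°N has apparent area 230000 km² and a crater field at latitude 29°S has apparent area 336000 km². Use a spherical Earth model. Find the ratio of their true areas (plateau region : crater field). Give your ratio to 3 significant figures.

Mercator's areal exaggeration is sec²φ; hence true area = (apparent area) · cos²φ.
True area of plateau region: 230000 × cos²(51.4°) = 230000 × 0.3892 = 89520 km².
True area of crater field: 336000 × cos²(29°) = 336000 × 0.7650 = 257000 km².
Ratio = 89520 / 257000 ≈ 0.348.

0.348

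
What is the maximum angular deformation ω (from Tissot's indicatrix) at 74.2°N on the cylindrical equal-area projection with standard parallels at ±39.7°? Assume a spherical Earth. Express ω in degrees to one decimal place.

102.0°

A cylindrical equal-area projection with standard parallel φ₀ has meridian scale h = cos φ / cos φ₀ and parallel scale k = cos φ₀ / cos φ (so areas are preserved, h·k = 1).
At 74.2°: h = 0.3539, k = 2.826; principal scales a = 2.826, b = 0.3539.
sin(ω/2) = (a − b)/(a + b) = 2.472/3.180 = 0.7774, so ω = 2 arcsin(0.7774) ≈ 102.0°.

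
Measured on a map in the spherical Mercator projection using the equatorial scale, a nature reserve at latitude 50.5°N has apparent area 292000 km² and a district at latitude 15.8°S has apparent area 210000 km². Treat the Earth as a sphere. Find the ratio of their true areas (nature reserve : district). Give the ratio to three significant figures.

On Mercator the areal scale is sec²φ, so true area = apparent × cos²φ.
True area of nature reserve: 292000 × cos²(50.5°) = 292000 × 0.4046 = 118100 km².
True area of district: 210000 × cos²(15.8°) = 210000 × 0.9259 = 194400 km².
Ratio = 118100 / 194400 ≈ 0.608.

0.608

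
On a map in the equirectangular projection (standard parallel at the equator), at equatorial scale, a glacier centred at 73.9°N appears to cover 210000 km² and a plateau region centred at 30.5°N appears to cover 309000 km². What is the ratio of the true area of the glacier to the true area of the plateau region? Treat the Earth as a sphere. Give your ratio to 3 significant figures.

0.219

Plate carrée has h = 1 and k = sec φ, giving areal scale sec φ; true area = (apparent area) · cos φ.
True area of glacier: 210000 × cos(73.9°) = 210000 × 0.2773 = 58240 km².
True area of plateau region: 309000 × cos(30.5°) = 309000 × 0.8616 = 266200 km².
Ratio = 58240 / 266200 ≈ 0.219.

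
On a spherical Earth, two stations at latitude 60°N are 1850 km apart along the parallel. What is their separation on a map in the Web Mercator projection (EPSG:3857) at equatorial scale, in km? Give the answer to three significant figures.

3700 km

The Mercator projection is conformal; its linear scale factor is the same in every direction and equals sec φ = 1/cos φ.
Along the parallel, k = sec 60° = 1/0.5000 = 2.000.
Map distance = 1850 × 2.000 ≈ 3700 km.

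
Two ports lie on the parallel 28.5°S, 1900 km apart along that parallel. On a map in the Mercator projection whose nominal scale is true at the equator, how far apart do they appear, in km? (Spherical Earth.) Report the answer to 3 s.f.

2160 km

The Mercator projection is conformal; its linear scale factor is the same in every direction and equals sec φ = 1/cos φ.
Along the parallel, k = sec 28.5° = 1/0.8788 = 1.138.
Map distance = 1900 × 1.138 ≈ 2160 km.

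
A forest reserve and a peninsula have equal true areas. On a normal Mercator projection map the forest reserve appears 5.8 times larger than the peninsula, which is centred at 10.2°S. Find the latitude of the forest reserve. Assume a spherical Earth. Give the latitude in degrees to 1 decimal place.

On Mercator, (apparent₁)/(apparent₂) = sec²φ₁ / sec²φ₂ when true areas are equal.
cos²φ₂ / cos²φ₁ = 5.8  ⇒  cos φ₁ = cos 10.2° / √5.8 = 0.9842/2.408 = 0.4087.
φ₁ = arccos(0.4087) ≈ 65.9°.

65.9°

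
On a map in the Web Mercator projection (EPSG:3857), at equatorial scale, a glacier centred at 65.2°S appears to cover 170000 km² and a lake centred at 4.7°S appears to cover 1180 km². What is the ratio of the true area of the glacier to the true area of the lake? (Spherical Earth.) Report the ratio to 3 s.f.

Since Mercator area scale is 1/cos²φ, the true area equals the apparent area multiplied by cos²φ.
True area of glacier: 170000 × cos²(65.2°) = 170000 × 0.1759 = 29910 km².
True area of lake: 1180 × cos²(4.7°) = 1180 × 0.9933 = 1172 km².
Ratio = 29910 / 1172 ≈ 25.5.

25.5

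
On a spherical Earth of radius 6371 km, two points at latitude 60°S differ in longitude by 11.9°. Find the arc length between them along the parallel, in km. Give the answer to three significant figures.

662 km

Arc length along a parallel = R cos φ · Δλ (with Δλ in radians).
= 6371 × cos 60° × (11.9° × π/180) = 6371 × 0.5000 × 0.2077 ≈ 662 km.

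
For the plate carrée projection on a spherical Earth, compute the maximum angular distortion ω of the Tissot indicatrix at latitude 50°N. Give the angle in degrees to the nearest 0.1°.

Plate carrée maps x = Rλ, y = Rφ. The meridian scale is h = 1 and the parallel scale is k = 1/cos φ = sec φ.
At 50°: h = 1.000, k = 1.556; principal scales a = 1.556, b = 1.000.
sin(ω/2) = (a − b)/(a + b) = 0.5557/2.556 = 0.2174, so ω = 2 arcsin(0.2174) ≈ 25.1°.

25.1°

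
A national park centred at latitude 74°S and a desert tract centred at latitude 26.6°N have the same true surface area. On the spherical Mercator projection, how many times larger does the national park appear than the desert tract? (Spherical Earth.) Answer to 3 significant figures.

10.5

On Mercator, area is exaggerated by sec²φ = 1/cos²φ.
At 74°: sec²(74°) = 1/0.2756² = 13.16.
At 26.6°: sec²(26.6°) = 1/0.8942² = 1.251.
Ratio = 13.16/1.251 = cos²(26.6°)/cos²(74°) ≈ 10.5.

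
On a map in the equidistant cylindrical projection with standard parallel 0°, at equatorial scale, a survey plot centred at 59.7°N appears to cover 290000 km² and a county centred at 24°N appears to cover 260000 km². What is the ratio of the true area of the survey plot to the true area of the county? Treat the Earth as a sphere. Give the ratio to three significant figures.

0.616

On the plate carrée, areal scale = h·k = 1 × sec φ, so true area = apparent × cos φ.
True area of survey plot: 290000 × cos(59.7°) = 290000 × 0.5045 = 146300 km².
True area of county: 260000 × cos(24°) = 260000 × 0.9135 = 237500 km².
Ratio = 146300 / 237500 ≈ 0.616.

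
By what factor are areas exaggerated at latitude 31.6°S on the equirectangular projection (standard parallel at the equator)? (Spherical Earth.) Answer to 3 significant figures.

In the plate carrée (x = Rλ, y = Rφ), meridians are true-scale (h = 1) and parallels are stretched by k = sec φ.
Areal scale = h·k = 1 × sec φ; at 31.6°, h = 1.000, k = 1.174, so h·k = 1.174.

1.17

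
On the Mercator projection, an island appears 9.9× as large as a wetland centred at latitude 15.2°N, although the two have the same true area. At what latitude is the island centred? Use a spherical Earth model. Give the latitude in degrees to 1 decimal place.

72.1°

Mercator areal scale is sec²φ, so apparent-area ratio = sec²φ₁ / sec²φ₂ = cos²φ₂ / cos²φ₁.
cos²φ₂ / cos²φ₁ = 9.9  ⇒  cos φ₁ = cos 15.2° / √9.9 = 0.9650/3.146 = 0.3067.
φ₁ = arccos(0.3067) ≈ 72.1°.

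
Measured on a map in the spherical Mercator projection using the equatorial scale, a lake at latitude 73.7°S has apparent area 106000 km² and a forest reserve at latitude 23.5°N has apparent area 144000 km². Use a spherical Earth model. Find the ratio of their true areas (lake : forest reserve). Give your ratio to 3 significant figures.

0.0689

Mercator's areal exaggeration is sec²φ; hence true area = (apparent area) · cos²φ.
True area of lake: 106000 × cos²(73.7°) = 106000 × 0.07877 = 8350 km².
True area of forest reserve: 144000 × cos²(23.5°) = 144000 × 0.8410 = 121100 km².
Ratio = 8350 / 121100 ≈ 0.0689.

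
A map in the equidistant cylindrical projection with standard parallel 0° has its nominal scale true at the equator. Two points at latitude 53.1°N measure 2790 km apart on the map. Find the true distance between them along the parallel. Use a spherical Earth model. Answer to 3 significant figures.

Plate carrée maps x = Rλ, y = Rφ. The meridian scale is h = 1 and the parallel scale is k = 1/cos φ = sec φ.
Along the parallel at 53.1°, map distances are exaggerated by k = sec 53.1° = 1.666.
True distance = 2790 / 1.666 = 2790 × cos 53.1° ≈ 1680 km.

1680 km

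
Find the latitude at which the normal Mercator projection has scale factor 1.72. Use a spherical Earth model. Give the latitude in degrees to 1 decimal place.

Mercator scale is k = sec φ = 1/cos φ.
1/cos φ = 1.72  ⇒  cos φ = 0.5814  ⇒  φ = arccos(0.5814) ≈ 54.5°.

54.5°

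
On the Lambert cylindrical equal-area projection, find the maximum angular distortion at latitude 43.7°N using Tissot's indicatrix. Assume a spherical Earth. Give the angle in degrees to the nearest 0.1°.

The Lambert cylindrical equal-area projection is the cylindrical equal-area projection with its standard parallel at the equator (φ₀ = 0). For cylindrical equal-area with standard parallel φ₀, h = cos φ / cos φ₀ and k = cos φ₀ / cos φ, so h·k = 1.
At 43.7°: h = 0.7230, k = 1.383; principal scales a = 1.383, b = 0.7230.
sin(ω/2) = (a − b)/(a + b) = 0.6602/2.106 = 0.3135, so ω = 2 arcsin(0.3135) ≈ 36.5°.

36.5°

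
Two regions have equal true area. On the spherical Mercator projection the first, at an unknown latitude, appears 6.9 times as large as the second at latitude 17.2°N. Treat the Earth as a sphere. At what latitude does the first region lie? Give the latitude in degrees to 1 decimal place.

68.7°

Mercator areal scale is sec²φ, so apparent-area ratio = sec²φ₁ / sec²φ₂ = cos²φ₂ / cos²φ₁.
cos²φ₂ / cos²φ₁ = 6.9  ⇒  cos φ₁ = cos 17.2° / √6.9 = 0.9553/2.627 = 0.3637.
φ₁ = arccos(0.3637) ≈ 68.7°.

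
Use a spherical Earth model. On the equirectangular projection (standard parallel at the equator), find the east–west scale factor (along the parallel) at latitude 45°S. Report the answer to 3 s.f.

1.41

In the plate carrée (x = Rλ, y = Rφ), meridians are true-scale (h = 1) and parallels are stretched by k = sec φ.
k = 1/cos 45° = 1/0.7071 = 1.414.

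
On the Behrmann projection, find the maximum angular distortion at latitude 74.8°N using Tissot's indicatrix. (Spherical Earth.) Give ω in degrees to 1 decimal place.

Behrmann is a cylindrical equal-area projection with standard parallels at ±30°. A cylindrical equal-area projection with standard parallel φ₀ has meridian scale h = cos φ / cos φ₀ and parallel scale k = cos φ₀ / cos φ (so areas are preserved, h·k = 1).
At 74.8°: h = 0.3027, k = 3.303; principal scales a = 3.303, b = 0.3027.
sin(ω/2) = (a − b)/(a + b) = 3.000/3.606 = 0.8321, so ω = 2 arcsin(0.8321) ≈ 112.6°.

112.6°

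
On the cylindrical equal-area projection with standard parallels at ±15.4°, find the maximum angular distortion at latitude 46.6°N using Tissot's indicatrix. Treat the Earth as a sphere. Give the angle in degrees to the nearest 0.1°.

A cylindrical equal-area projection with standard parallel φ₀ has meridian scale h = cos φ / cos φ₀ and parallel scale k = cos φ₀ / cos φ (so areas are preserved, h·k = 1).
At 46.6°: h = 0.7127, k = 1.403; principal scales a = 1.403, b = 0.7127.
sin(ω/2) = (a − b)/(a + b) = 0.6905/2.116 = 0.3263, so ω = 2 arcsin(0.3263) ≈ 38.1°.

38.1°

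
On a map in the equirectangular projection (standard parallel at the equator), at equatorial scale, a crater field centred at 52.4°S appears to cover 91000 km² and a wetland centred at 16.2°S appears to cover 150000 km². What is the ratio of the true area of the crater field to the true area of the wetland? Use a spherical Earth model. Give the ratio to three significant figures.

0.385

Plate carrée has h = 1 and k = sec φ, giving areal scale sec φ; true area = (apparent area) · cos φ.
True area of crater field: 91000 × cos(52.4°) = 91000 × 0.6101 = 55520 km².
True area of wetland: 150000 × cos(16.2°) = 150000 × 0.9603 = 144000 km².
Ratio = 55520 / 144000 ≈ 0.385.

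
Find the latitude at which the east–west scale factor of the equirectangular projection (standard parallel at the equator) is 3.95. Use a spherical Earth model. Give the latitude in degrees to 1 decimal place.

Plate carrée: h = 1, k = sec φ along parallels.
sec φ = 3.95  ⇒  cos φ = 0.2532  ⇒  φ ≈ 75.3°.

75.3°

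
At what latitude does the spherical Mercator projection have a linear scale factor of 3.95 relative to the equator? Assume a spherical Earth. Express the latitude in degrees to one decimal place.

75.3°

Mercator scale is k = sec φ = 1/cos φ.
1/cos φ = 3.95  ⇒  cos φ = 0.2532  ⇒  φ = arccos(0.2532) ≈ 75.3°.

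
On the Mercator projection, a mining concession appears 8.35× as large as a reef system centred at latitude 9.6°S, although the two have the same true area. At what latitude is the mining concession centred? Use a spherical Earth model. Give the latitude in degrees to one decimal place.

For equal true areas on Mercator, apparent areas scale as sec²φ, so the ratio is cos²φ₂ / cos²φ₁.
cos²φ₂ / cos²φ₁ = 8.35  ⇒  cos φ₁ = cos 9.6° / √8.35 = 0.9860/2.890 = 0.3412.
φ₁ = arccos(0.3412) ≈ 70.0°.

70.0°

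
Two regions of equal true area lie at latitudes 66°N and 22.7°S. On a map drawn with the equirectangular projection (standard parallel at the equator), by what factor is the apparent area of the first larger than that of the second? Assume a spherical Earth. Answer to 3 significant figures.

Plate carrée maps x = Rλ, y = Rφ. The meridian scale is h = 1 and the parallel scale is k = 1/cos φ = sec φ.
Areal scale at 66°: h·k = 1.000 × 2.459 = 2.459.
Areal scale at 22.7°: h·k = 1.000 × 1.084 = 1.084.
Ratio = 2.459/1.084 ≈ 2.27.

2.27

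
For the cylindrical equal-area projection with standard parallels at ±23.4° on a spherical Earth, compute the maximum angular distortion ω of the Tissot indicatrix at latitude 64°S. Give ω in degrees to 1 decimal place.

77.9°

A cylindrical equal-area projection with standard parallel φ₀ has meridian scale h = cos φ / cos φ₀ and parallel scale k = cos φ₀ / cos φ (so areas are preserved, h·k = 1).
At 64°: h = 0.4777, k = 2.094; principal scales a = 2.094, b = 0.4777.
sin(ω/2) = (a − b)/(a + b) = 1.616/2.571 = 0.6285, so ω = 2 arcsin(0.6285) ≈ 77.9°.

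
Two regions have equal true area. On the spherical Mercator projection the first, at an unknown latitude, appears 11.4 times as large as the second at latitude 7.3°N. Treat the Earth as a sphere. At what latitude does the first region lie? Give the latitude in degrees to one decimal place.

72.9°

On Mercator, (apparent₁)/(apparent₂) = sec²φ₁ / sec²φ₂ when true areas are equal.
cos²φ₂ / cos²φ₁ = 11.4  ⇒  cos φ₁ = cos 7.3° / √11.4 = 0.9919/3.376 = 0.2938.
φ₁ = arccos(0.2938) ≈ 72.9°.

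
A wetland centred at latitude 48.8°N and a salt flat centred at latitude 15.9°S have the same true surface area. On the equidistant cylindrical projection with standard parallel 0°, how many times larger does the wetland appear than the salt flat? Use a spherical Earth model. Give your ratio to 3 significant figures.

1.46

For the equirectangular projection with φ₀ = 0 (plate carrée), h = 1 along meridians and k = sec φ along parallels.
Areal scale at 48.8°: h·k = 1.000 × 1.518 = 1.518.
Areal scale at 15.9°: h·k = 1.000 × 1.040 = 1.040.
Ratio = 1.518/1.040 ≈ 1.46.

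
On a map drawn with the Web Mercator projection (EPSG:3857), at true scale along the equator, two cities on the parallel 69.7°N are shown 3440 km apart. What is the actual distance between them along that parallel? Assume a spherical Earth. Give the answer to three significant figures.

1190 km

The Mercator projection is conformal; its linear scale factor is the same in every direction and equals sec φ = 1/cos φ.
Along the parallel at 69.7°, map distances are exaggerated by k = sec 69.7° = 2.882.
True distance = 3440 / 2.882 = 3440 × cos 69.7° ≈ 1190 km.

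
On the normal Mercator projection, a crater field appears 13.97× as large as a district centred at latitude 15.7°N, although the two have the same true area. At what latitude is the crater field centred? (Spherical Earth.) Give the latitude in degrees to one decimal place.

75.1°

For equal true areas on Mercator, apparent areas scale as sec²φ, so the ratio is cos²φ₂ / cos²φ₁.
cos²φ₂ / cos²φ₁ = 13.97  ⇒  cos φ₁ = cos 15.7° / √13.97 = 0.9627/3.738 = 0.2576.
φ₁ = arccos(0.2576) ≈ 75.1°.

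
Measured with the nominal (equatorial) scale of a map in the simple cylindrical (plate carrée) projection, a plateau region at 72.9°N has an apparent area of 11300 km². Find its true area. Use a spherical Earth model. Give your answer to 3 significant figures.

In the plate carrée (x = Rλ, y = Rφ), meridians are true-scale (h = 1) and parallels are stretched by k = sec φ.
Areal scale = h·k = 1 × sec φ; at 72.9°, h = 1.000, k = 3.401, so h·k = 3.401.
True area = apparent / (areal scale) = 11300 / 3.401 ≈ 3320 km².

3320 km²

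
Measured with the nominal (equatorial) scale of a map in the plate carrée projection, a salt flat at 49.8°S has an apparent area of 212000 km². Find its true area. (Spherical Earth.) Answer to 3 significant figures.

Plate carrée maps x = Rλ, y = Rφ. The meridian scale is h = 1 and the parallel scale is k = 1/cos φ = sec φ.
Areal scale = h·k = 1 × sec φ; at 49.8°, h = 1.000, k = 1.549, so h·k = 1.549.
True area = apparent / (areal scale) = 212000 / 1.549 ≈ 137000 km².

137000 km²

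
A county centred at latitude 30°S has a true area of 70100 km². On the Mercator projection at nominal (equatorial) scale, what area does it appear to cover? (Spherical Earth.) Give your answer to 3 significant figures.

93500 km²

The Mercator projection is conformal; its linear scale factor is the same in every direction and equals sec φ = 1/cos φ.
Areal scale = k² = sec²φ = 1/cos²(30°) = 1/0.8660² = 1.333.
Apparent area = 70100 × 1.333 ≈ 93500 km².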